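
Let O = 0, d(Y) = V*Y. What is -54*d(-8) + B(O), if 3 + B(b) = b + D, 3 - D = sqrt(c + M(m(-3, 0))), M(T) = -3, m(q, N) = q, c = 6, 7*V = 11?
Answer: 4752/7 - sqrt(3) ≈ 677.13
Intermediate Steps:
V = 11/7 (V = (1/7)*11 = 11/7 ≈ 1.5714)
d(Y) = 11*Y/7
D = 3 - sqrt(3) (D = 3 - sqrt(6 - 3) = 3 - sqrt(3) ≈ 1.2680)
B(b) = b - sqrt(3) (B(b) = -3 + (b + (3 - sqrt(3))) = -3 + (3 + b - sqrt(3)) = b - sqrt(3))
-54*d(-8) + B(O) = -594*(-8)/7 + (0 - sqrt(3)) = -54*(-88/7) - sqrt(3) = 4752/7 - sqrt(3)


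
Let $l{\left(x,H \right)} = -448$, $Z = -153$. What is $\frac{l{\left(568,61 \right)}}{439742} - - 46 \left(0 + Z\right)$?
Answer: $- \frac{1547452322}{219871} \approx -7038.0$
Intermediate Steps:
$\frac{l{\left(568,61 \right)}}{439742} - - 46 \left(0 + Z\right) = - \frac{448}{439742} - - 46 \left(0 - 153\right) = \left(-448\right) \frac{1}{439742} - \left(-46\right) \left(-153\right) = - \frac{224}{219871} - 7038 = - \frac{1547452322}{219871}$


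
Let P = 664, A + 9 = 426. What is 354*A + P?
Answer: 148282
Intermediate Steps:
A = 417 (A = -9 + 426 = 417)
354*A + P = 354*417 + 664 = 147618 + 664 = 148282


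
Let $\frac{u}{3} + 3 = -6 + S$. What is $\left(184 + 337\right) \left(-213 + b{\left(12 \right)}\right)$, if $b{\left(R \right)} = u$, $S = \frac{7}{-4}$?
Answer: $- \frac{511101}{4} \approx -1.2778 \cdot 10^{5}$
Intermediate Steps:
$S = - \frac{7}{4}$ ($S = 7 \left(- \frac{1}{4}\right) = - \frac{7}{4} \approx -1.75$)
$u = - \frac{129}{4}$ ($u = -9 + 3 \left(-6 - \frac{7}{4}\right) = -9 + 3 \left(- \frac{31}{4}\right) = -9 - \frac{93}{4} = - \frac{129}{4} \approx -32.25$)
$b{\left(R \right)} = - \frac{129}{4}$
$\left(184 + 337\right) \left(-213 + b{\left(12 \right)}\right) = \left(184 + 337\right) \left(-213 - \frac{129}{4}\right) = 521 \left(- \frac{981}{4}\right) = - \frac{511101}{4}$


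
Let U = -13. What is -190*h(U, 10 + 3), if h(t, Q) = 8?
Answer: -1520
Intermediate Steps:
-190*h(U, 10 + 3) = -190*8 = -1520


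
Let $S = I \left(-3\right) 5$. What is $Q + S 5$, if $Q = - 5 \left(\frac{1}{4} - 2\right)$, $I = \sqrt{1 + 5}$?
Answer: $\frac{35}{4} - 75 \sqrt{6} \approx -174.96$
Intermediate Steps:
$I = \sqrt{6} \approx 2.4495$
$S = - 15 \sqrt{6}$ ($S = \sqrt{6} \left(-3\right) 5 = - 3 \sqrt{6} \cdot 5 = - 15 \sqrt{6} \approx -36.742$)
$Q = \frac{35}{4}$ ($Q = - 5 \left(\frac{1}{4} - 2\right) = \left(-5\right) \left(- \frac{7}{4}\right) = \frac{35}{4} \approx 8.75$)
$Q + S 5 = \frac{35}{4} + - 15 \sqrt{6} \cdot 5 = \frac{35}{4} - 75 \sqrt{6}$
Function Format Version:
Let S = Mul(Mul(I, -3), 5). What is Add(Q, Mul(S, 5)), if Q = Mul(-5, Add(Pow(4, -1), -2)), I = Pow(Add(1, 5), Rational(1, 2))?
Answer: Add(Rational(35, 4), Mul(-75, Pow(6, Rational(1, 2)))) ≈ -174.96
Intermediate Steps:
I = Pow(6, Rational(1, 2)) ≈ 2.4495
S = Mul(-15, Pow(6, Rational(1, 2))) (S = Mul(Mul(Pow(6, Rational(1, 2)), -3), 5) = Mul(Mul(-3, Pow(6, Rational(1, 2))), 5) = Mul(-15, Pow(6, Rational(1, 2))) ≈ -36.742)
Q = Rational(35, 4) (Q = Mul(-5, Add(Rational(1, 4), -2)) = Mul(-5, Rational(-7, 4)) = Rational(35, 4) ≈ 8.7500)
Add(Q, Mul(S, 5)) = Add(Rational(35, 4), Mul(Mul(-15, Pow(6, Rational(1, 2))), 5)) = Add(Rational(35, 4), Mul(-75, Pow(6, Rational(1, 2))))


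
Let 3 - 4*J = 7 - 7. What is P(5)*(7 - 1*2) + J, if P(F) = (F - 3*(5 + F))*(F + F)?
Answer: -4997/4 ≈ -1249.3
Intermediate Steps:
P(F) = 2*F*(-15 - 2*F) (P(F) = (F + (-15 - 3*F))*(2*F) = (-15 - 2*F)*(2*F) = 2*F*(-15 - 2*F))
J = 3/4 (J = 3/4 - (7 - 7)/4 = 3/4 - 1/4*0 = 3/4 + 0 = 3/4 ≈ 0.75000)
P(5)*(7 - 1*2) + J = (-2*5*(15 + 2*5))*(7 - 1*2) + 3/4 = (-2*5*(15 + 10))*(7 - 2) + 3/4 = -2*5*25*5 + 3/4 = -250*5 + 3/4 = -1250 + 3/4 = -4997/4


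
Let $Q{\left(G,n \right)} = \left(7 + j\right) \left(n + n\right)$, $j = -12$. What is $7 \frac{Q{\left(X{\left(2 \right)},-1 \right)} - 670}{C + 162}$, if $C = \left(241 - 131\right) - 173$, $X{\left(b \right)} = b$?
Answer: $- \frac{140}{3} \approx -46.667$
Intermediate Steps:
$C = -63$ ($C = 110 - 173 = -63$)
$Q{\left(G,n \right)} = - 10 n$ ($Q{\left(G,n \right)} = \left(7 - 12\right) \left(n + n\right) = - 5 \cdot 2 n = - 10 n$)
$7 \frac{Q{\left(X{\left(2 \right)},-1 \right)} - 670}{C + 162} = 7 \frac{\left(-10\right) \left(-1\right) - 670}{-63 + 162} = 7 \frac{10 - 670}{99} = 7 \left(\left(-660\right) \frac{1}{99}\right) = 7 \left(- \frac{20}{3}\right) = - \frac{140}{3}$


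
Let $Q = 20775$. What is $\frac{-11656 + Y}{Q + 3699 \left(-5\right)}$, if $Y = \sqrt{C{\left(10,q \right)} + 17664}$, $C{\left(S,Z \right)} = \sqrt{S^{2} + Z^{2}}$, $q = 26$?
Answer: $- \frac{1457}{285} + \frac{\sqrt{17664 + 2 \sqrt{194}}}{2280} \approx -5.0539$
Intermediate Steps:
$Y = \sqrt{17664 + 2 \sqrt{194}}$ ($Y = \sqrt{\sqrt{10^{2} + 26^{2}} + 17664} = \sqrt{\sqrt{100 + 676} + 17664} = \sqrt{\sqrt{776} + 17664} = \sqrt{2 \sqrt{194} + 17664} = \sqrt{17664 + 2 \sqrt{194}} \approx 133.01$)
$\frac{-11656 + Y}{Q + 3699 \left(-5\right)} = \frac{-11656 + \sqrt{17664 + 2 \sqrt{194}}}{20775 + 3699 \left(-5\right)} = \frac{-11656 + \sqrt{17664 + 2 \sqrt{194}}}{20775 - 18495} = \frac{-11656 + \sqrt{17664 + 2 \sqrt{194}}}{2280} = \left(-11656 + \sqrt{17664 + 2 \sqrt{194}}\right) \frac{1}{2280} = - \frac{1457}{285} + \frac{\sqrt{17664 + 2 \sqrt{194}}}{2280}$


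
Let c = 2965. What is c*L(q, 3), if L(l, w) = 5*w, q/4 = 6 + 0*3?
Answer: 44475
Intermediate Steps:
q = 24 (q = 4*(6 + 0*3) = 4*(6 + 0) = 4*6 = 24)
c*L(q, 3) = 2965*(5*3) = 2965*15 = 44475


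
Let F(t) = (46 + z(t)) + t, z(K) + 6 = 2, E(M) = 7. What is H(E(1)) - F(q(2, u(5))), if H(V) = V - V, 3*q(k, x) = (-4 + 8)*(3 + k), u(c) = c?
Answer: -146/3 ≈ -48.667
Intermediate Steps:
q(k, x) = 4 + 4*k/3 (q(k, x) = ((-4 + 8)*(3 + k))/3 = (4*(3 + k))/3 = (12 + 4*k)/3 = 4 + 4*k/3)
z(K) = -4 (z(K) = -6 + 2 = -4)
H(V) = 0
F(t) = 42 + t (F(t) = (46 - 4) + t = 42 + t)
H(E(1)) - F(q(2, u(5))) = 0 - (42 + (4 + (4/3)*2)) = 0 - (42 + (4 + 8/3)) = 0 - (42 + 20/3) = 0 - 1*146/3 = 0 - 146/3 = -146/3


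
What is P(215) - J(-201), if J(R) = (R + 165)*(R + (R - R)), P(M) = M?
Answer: -7021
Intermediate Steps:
J(R) = R*(165 + R) (J(R) = (165 + R)*(R + 0) = (165 + R)*R = R*(165 + R))
P(215) - J(-201) = 215 - (-201)*(165 - 201) = 215 - (-201)*(-36) = 215 - 1*7236 = 215 - 7236 = -7021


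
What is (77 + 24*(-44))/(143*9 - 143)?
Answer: -89/104 ≈ -0.85577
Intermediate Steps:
(77 + 24*(-44))/(143*9 - 143) = (77 - 1056)/(1287 - 143) = -979/1144 = -979*1/1144 = -89/104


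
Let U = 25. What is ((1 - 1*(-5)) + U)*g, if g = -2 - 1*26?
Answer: -868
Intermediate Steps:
g = -28 (g = -2 - 26 = -28)
((1 - 1*(-5)) + U)*g = ((1 - 1*(-5)) + 25)*(-28) = ((1 + 5) + 25)*(-28) = (6 + 25)*(-28) = 31*(-28) = -868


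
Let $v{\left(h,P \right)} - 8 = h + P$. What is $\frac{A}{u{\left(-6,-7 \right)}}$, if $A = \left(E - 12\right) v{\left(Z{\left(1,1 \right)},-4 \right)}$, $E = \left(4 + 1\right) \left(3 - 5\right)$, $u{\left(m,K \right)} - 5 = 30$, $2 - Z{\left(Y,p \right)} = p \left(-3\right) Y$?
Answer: $- \frac{198}{35} \approx -5.6571$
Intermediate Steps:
$Z{\left(Y,p \right)} = 2 + 3 Y p$ ($Z{\left(Y,p \right)} = 2 - p \left(-3\right) Y = 2 - - 3 p Y = 2 - - 3 Y p = 2 + 3 Y p$)
$u{\left(m,K \right)} = 35$ ($u{\left(m,K \right)} = 5 + 30 = 35$)
$v{\left(h,P \right)} = 8 + P + h$ ($v{\left(h,P \right)} = 8 + \left(h + P\right) = 8 + \left(P + h\right) = 8 + P + h$)
$E = -10$ ($E = 5 \left(-2\right) = -10$)
$A = -198$ ($A = \left(-10 - 12\right) \left(8 - 4 + \left(2 + 3 \cdot 1 \cdot 1\right)\right) = - 22 \left(8 - 4 + \left(2 + 3\right)\right) = - 22 \left(8 - 4 + 5\right) = \left(-22\right) 9 = -198$)
$\frac{A}{u{\left(-6,-7 \right)}} = - \frac{198}{35}$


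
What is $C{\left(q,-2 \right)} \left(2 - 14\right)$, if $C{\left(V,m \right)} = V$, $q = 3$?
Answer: $-36$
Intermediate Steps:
$C{\left(q,-2 \right)} \left(2 - 14\right) = 3 \left(2 - 14\right) = 3 \left(-12\right) = -36$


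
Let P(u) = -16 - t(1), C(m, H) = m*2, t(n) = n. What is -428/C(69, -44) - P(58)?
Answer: 959/69 ≈ 13.899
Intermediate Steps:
C(m, H) = 2*m
P(u) = -17 (P(u) = -16 - 1*1 = -16 - 1 = -17)
-428/C(69, -44) - P(58) = -428/(2*69) - 1*(-17) = -428/138 + 17 = -428*1/138 + 17 = -214/69 + 17 = 959/69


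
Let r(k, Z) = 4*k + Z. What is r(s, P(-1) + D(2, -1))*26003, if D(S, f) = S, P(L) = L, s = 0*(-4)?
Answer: 26003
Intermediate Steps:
s = 0
r(k, Z) = Z + 4*k
r(s, P(-1) + D(2, -1))*26003 = ((-1 + 2) + 4*0)*26003 = (1 + 0)*26003 = 1*26003 = 26003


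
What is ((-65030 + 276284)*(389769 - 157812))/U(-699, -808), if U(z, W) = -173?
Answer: -49001844078/173 ≈ -2.8325e+8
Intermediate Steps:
((-65030 + 276284)*(389769 - 157812))/U(-699, -808) = ((-65030 + 276284)*(389769 - 157812))/(-173) = (211254*231957)*(-1/173) = 49001844078*(-1/173) = -49001844078/173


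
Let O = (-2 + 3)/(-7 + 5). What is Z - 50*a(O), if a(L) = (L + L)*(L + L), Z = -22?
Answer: -72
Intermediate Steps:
O = -½ (O = 1/(-2) = 1*(-½) = -½ ≈ -0.50000)
a(L) = 4*L² (a(L) = (2*L)*(2*L) = 4*L²)
Z - 50*a(O) = -22 - 200*(-½)² = -22 - 200/4 = -22 - 50*1 = -22 - 50 = -72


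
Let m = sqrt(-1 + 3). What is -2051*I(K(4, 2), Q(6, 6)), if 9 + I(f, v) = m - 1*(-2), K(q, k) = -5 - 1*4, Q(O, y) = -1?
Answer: 14357 - 2051*sqrt(2) ≈ 11456.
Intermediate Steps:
m = sqrt(2) ≈ 1.4142
K(q, k) = -9 (K(q, k) = -5 - 4 = -9)
I(f, v) = -7 + sqrt(2) (I(f, v) = -9 + (sqrt(2) - 1*(-2)) = -9 + (sqrt(2) + 2) = -9 + (2 + sqrt(2)) = -7 + sqrt(2))
-2051*I(K(4, 2), Q(6, 6)) = -2051*(-7 + sqrt(2)) = 14357 - 2051*sqrt(2)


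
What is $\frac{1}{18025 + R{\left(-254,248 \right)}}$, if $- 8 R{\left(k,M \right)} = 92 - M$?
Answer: $\frac{2}{36089} \approx 5.5419 \cdot 10^{-5}$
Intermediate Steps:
$R{\left(k,M \right)} = - \frac{23}{2} + \frac{M}{8}$ ($R{\left(k,M \right)} = - \frac{92 - M}{8} = - \frac{23}{2} + \frac{M}{8}$)
$\frac{1}{18025 + R{\left(-254,248 \right)}} = \frac{1}{18025 + \left(- \frac{23}{2} + \frac{1}{8} \cdot 248\right)} = \frac{1}{18025 + \left(- \frac{23}{2} + 31\right)} = \frac{1}{18025 + \frac{39}{2}} = \frac{1}{\frac{36089}{2}} = \frac{2}{36089}$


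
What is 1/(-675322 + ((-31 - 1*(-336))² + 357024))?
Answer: -1/225273 ≈ -4.4391e-6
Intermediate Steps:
1/(-675322 + ((-31 - 1*(-336))² + 357024)) = 1/(-675322 + ((-31 + 336)² + 357024)) = 1/(-675322 + (305² + 357024)) = 1/(-675322 + (93025 + 357024)) = 1/(-675322 + 450049) = 1/(-225273) = -1/225273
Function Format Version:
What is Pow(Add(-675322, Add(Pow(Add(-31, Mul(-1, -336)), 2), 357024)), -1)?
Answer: Rational(-1, 225273) ≈ -4.4391e-6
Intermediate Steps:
Pow(Add(-675322, Add(Pow(Add(-31, Mul(-1, -336)), 2), 357024)), -1) = Pow(Add(-675322, Add(Pow(Add(-31, 336), 2), 357024)), -1) = Pow(Add(-675322, Add(Pow(305, 2), 357024)), -1) = Pow(Add(-675322, Add(93025, 357024)), -1) = Pow(Add(-675322, 450049), -1) = Pow(-225273, -1) = Rational(-1, 225273)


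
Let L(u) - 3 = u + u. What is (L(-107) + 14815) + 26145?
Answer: 40749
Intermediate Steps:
L(u) = 3 + 2*u (L(u) = 3 + (u + u) = 3 + 2*u)
(L(-107) + 14815) + 26145 = ((3 + 2*(-107)) + 14815) + 26145 = ((3 - 214) + 14815) + 26145 = (-211 + 14815) + 26145 = 14604 + 26145 = 40749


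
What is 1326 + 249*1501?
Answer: 375075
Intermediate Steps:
1326 + 249*1501 = 1326 + 373749 = 375075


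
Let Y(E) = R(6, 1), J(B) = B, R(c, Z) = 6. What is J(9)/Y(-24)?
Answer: 3/2 ≈ 1.5000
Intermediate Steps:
Y(E) = 6
J(9)/Y(-24) = 9/6 = 9*(1/6) = 3/2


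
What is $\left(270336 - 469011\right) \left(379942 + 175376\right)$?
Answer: $-110327803650$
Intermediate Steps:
$\left(270336 - 469011\right) \left(379942 + 175376\right) = \left(-198675\right) 555318 = -110327803650$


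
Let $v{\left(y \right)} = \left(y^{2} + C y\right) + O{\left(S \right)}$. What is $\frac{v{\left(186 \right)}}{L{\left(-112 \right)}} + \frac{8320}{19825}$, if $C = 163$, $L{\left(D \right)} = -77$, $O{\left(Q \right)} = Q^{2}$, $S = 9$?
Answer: $- \frac{2830517}{3355} \approx -843.67$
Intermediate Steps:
$v{\left(y \right)} = 81 + y^{2} + 163 y$ ($v{\left(y \right)} = \left(y^{2} + 163 y\right) + 9^{2} = \left(y^{2} + 163 y\right) + 81 = 81 + y^{2} + 163 y$)
$\frac{v{\left(186 \right)}}{L{\left(-112 \right)}} + \frac{8320}{19825} = \frac{81 + 186^{2} + 163 \cdot 186}{-77} + \frac{8320}{19825} = \left(81 + 34596 + 30318\right) \left(- \frac{1}{77}\right) + 8320 \cdot \frac{1}{19825} = 64995 \left(- \frac{1}{77}\right) + \frac{128}{305} = - \frac{9285}{11} + \frac{128}{305} = - \frac{2830517}{3355}$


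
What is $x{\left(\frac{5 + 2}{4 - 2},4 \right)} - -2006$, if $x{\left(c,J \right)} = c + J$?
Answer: $\frac{4027}{2} \approx 2013.5$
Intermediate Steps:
$x{\left(c,J \right)} = J + c$
$x{\left(\frac{5 + 2}{4 - 2},4 \right)} - -2006 = \left(4 + \frac{5 + 2}{4 - 2}\right) - -2006 = \left(4 + \frac{7}{2}\right) + 2006 = \frac{15}{2} + 2006 = \frac{4027}{2}$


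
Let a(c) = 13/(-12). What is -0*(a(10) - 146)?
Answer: 0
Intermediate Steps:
a(c) = -13/12 (a(c) = 13*(-1/12) = -13/12)
-0*(a(10) - 146) = -0*(-13/12 - 146) = -0*(-1765)/12 = -1*0 = 0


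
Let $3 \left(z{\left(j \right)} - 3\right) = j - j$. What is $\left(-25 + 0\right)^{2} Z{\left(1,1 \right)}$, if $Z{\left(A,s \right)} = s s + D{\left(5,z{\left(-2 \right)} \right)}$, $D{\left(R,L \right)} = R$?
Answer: $3750$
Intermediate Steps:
$z{\left(j \right)} = 3$ ($z{\left(j \right)} = 3 + \frac{j - j}{3} = 3 + \frac{1}{3} \cdot 0 = 3 + 0 = 3$)
$Z{\left(A,s \right)} = 5 + s^{2}$ ($Z{\left(A,s \right)} = s s + 5 = s^{2} + 5 = 5 + s^{2}$)
$\left(-25 + 0\right)^{2} Z{\left(1,1 \right)} = \left(-25 + 0\right)^{2} \left(5 + 1^{2}\right) = \left(-25\right)^{2} \left(5 + 1\right) = 625 \cdot 6 = 3750$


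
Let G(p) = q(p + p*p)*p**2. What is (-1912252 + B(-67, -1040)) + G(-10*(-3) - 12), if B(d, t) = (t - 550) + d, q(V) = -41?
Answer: -1927193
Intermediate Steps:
B(d, t) = -550 + d + t (B(d, t) = (-550 + t) + d = -550 + d + t)
G(p) = -41*p**2
(-1912252 + B(-67, -1040)) + G(-10*(-3) - 12) = (-1912252 + (-550 - 67 - 1040)) - 41*(-10*(-3) - 12)**2 = (-1912252 - 1657) - 41*(30 - 12)**2 = -1913909 - 41*18**2 = -1913909 - 41*324 = -1913909 - 13284 = -1927193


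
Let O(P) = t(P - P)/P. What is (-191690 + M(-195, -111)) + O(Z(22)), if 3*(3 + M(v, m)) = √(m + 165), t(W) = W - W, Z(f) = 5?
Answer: -191693 + √6 ≈ -1.9169e+5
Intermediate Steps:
t(W) = 0
M(v, m) = -3 + √(165 + m)/3 (M(v, m) = -3 + √(m + 165)/3 = -3 + √(165 + m)/3)
O(P) = 0 (O(P) = 0/P = 0)
(-191690 + M(-195, -111)) + O(Z(22)) = (-191690 + (-3 + √(165 - 111)/3)) + 0 = (-191690 + (-3 + √54/3)) + 0 = (-191690 + (-3 + (3*√6)/3)) + 0 = (-191690 + (-3 + √6)) + 0 = (-191693 + √6) + 0 = -191693 + √6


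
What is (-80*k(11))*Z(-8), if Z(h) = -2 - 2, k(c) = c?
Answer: 3520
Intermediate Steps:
Z(h) = -4
(-80*k(11))*Z(-8) = -80*11*(-4) = -880*(-4) = 3520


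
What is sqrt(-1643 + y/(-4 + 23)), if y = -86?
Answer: I*sqrt(594757)/19 ≈ 40.59*I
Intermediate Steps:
sqrt(-1643 + y/(-4 + 23)) = sqrt(-1643 - 86/(-4 + 23)) = sqrt(-1643 - 86/19) = sqrt(-31303/19) = I*sqrt(594757)/19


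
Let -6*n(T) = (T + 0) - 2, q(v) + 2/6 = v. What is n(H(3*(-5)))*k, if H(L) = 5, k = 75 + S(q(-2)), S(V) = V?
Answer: -109/3 ≈ -36.333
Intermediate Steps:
q(v) = -⅓ + v
k = 218/3 (k = 75 + (-⅓ - 2) = 75 - 7/3 = 218/3 ≈ 72.667)
n(T) = ⅓ - T/6 (n(T) = -((T + 0) - 2)/6 = -(T - 2)/6 = -(-2 + T)/6 = ⅓ - T/6)
n(H(3*(-5)))*k = (⅓ - ⅙*5)*(218/3) = (⅓ - ⅚)*(218/3) = -½*218/3 = -109/3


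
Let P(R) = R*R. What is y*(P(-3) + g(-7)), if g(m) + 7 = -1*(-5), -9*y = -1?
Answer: 7/9 ≈ 0.77778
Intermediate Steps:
y = 1/9 (y = -1/9*(-1) = 1/9 ≈ 0.11111)
g(m) = -2 (g(m) = -7 - 1*(-5) = -7 + 5 = -2)
P(R) = R**2
y*(P(-3) + g(-7)) = ((-3)**2 - 2)/9 = (9 - 2)/9 = (1/9)*7 = 7/9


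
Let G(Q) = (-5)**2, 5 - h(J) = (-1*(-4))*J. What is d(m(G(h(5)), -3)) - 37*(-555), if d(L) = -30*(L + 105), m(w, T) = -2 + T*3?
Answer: 17715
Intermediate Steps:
h(J) = 5 - 4*J (h(J) = 5 - (-1*(-4))*J = 5 - 4*J)
G(Q) = 25
m(w, T) = -2 + 3*T
d(L) = -3150 - 30*L (d(L) = -30*(105 + L) = -3150 - 30*L)
d(m(G(h(5)), -3)) - 37*(-555) = (-3150 - 30*(-2 + 3*(-3))) - 37*(-555) = (-3150 - 30*(-2 - 9)) - 1*(-20535) = (-3150 - 30*(-11)) + 20535 = (-3150 + 330) + 20535 = -2820 + 20535 = 17715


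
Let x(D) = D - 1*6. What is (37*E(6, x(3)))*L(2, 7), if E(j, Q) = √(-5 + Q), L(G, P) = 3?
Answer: 222*I*√2 ≈ 313.96*I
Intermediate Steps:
x(D) = -6 + D (x(D) = D - 6 = -6 + D)
(37*E(6, x(3)))*L(2, 7) = (37*√(-5 + (-6 + 3)))*3 = (37*√(-5 - 3))*3 = (37*√(-8))*3 = (37*(2*I*√2))*3 = (74*I*√2)*3 = 222*I*√2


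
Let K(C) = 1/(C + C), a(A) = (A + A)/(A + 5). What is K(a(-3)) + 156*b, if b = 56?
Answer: 52415/6 ≈ 8735.8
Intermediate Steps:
a(A) = 2*A/(5 + A) (a(A) = (2*A)/(5 + A) = 2*A/(5 + A))
K(C) = 1/(2*C)
K(a(-3)) + 156*b = 1/(2*((2*(-3)/(5 - 3)))) + 156*56 = 1/(2*((2*(-3)/2))) + 8736 = 1/(2*((2*(-3)*(½)))) + 8736 = (½)/(-3) + 8736 = (½)*(-⅓) + 8736 = -⅙ + 8736 = 52415/6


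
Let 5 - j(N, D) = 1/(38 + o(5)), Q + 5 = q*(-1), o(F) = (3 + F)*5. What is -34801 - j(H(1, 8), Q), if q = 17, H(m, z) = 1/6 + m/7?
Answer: -2714867/78 ≈ -34806.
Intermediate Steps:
H(m, z) = ⅙ + m/7 (H(m, z) = 1*(⅙) + m*(⅐) = ⅙ + m/7)
o(F) = 15 + 5*F
Q = -22 (Q = -5 + 17*(-1) = -5 - 17 = -22)
j(N, D) = 389/78 (j(N, D) = 5 - 1/(38 + (15 + 5*5)) = 5 - 1/(38 + (15 + 25)) = 5 - 1/(38 + 40) = 5 - 1/78 = 389/78)
-34801 - j(H(1, 8), Q) = -34801 - 1*389/78 = -34801 - 389/78 = -2714867/78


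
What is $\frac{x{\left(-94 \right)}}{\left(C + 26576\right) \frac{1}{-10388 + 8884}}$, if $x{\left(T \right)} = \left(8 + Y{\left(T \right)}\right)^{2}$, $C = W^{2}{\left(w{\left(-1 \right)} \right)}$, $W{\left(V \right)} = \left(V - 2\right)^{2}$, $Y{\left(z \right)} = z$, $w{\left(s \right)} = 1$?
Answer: $- \frac{11123584}{26577} \approx -418.54$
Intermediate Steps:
$W{\left(V \right)} = \left(-2 + V\right)^{2}$
$C = 1$ ($C = \left(\left(-2 + 1\right)^{2}\right)^{2} = \left(\left(-1\right)^{2}\right)^{2} = 1^{2} = 1$)
$x{\left(T \right)} = \left(8 + T\right)^{2}$
$\frac{x{\left(-94 \right)}}{\left(C + 26576\right) \frac{1}{-10388 + 8884}} = \frac{\left(8 - 94\right)^{2}}{\left(1 + 26576\right) \frac{1}{-10388 + 8884}} = \frac{\left(-86\right)^{2}}{26577 \frac{1}{-1504}} = \frac{7396}{26577 \left(- \frac{1}{1504}\right)} = \frac{7396}{- \frac{26577}{1504}} = 7396 \left(- \frac{1504}{26577}\right) = - \frac{11123584}{26577}$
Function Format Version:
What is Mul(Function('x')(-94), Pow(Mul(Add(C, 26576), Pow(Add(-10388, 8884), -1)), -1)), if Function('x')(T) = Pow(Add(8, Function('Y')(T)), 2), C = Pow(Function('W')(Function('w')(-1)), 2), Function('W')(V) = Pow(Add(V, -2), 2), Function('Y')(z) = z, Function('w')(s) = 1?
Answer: Rational(-11123584, 26577) ≈ -418.54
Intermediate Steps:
Function('W')(V) = Pow(Add(-2, V), 2)
C = 1 (C = Pow(Pow(Add(-2, 1), 2), 2) = Pow(Pow(-1, 2), 2) = Pow(1, 2) = 1)
Function('x')(T) = Pow(Add(8, T), 2)
Mul(Function('x')(-94), Pow(Mul(Add(C, 26576), Pow(Add(-10388, 8884), -1)), -1)) = Mul(Pow(Add(8, -94), 2), Pow(Mul(Add(1, 26576), Pow(Add(-10388, 8884), -1)), -1)) = Mul(Pow(-86, 2), Pow(Mul(26577, Pow(-1504, -1)), -1)) = Mul(7396, Pow(Mul(26577, Rational(-1, 1504)), -1)) = Mul(7396, Pow(Rational(-26577, 1504), -1)) = Mul(7396, Rational(-1504, 26577)) = Rational(-11123584, 26577)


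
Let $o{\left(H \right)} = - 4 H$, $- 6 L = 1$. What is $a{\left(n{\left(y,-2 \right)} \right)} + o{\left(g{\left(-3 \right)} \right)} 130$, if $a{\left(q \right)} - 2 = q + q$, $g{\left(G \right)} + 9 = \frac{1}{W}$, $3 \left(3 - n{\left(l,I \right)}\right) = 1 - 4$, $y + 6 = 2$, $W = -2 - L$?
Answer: $\frac{54710}{11} \approx 4973.6$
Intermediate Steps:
$L = - \frac{1}{6}$ ($L = \left(- \frac{1}{6}\right) 1 = - \frac{1}{6} \approx -0.16667$)
$W = - \frac{11}{6}$ ($W = -2 - - \frac{1}{6} = -2 + \frac{1}{6} = - \frac{11}{6} \approx -1.8333$)
$y = -4$ ($y = -6 + 2 = -4$)
$n{\left(l,I \right)} = 4$ ($n{\left(l,I \right)} = 3 - \frac{1 - 4}{3} = 3 - -1 = 3 + 1 = 4$)
$g{\left(G \right)} = - \frac{105}{11}$ ($g{\left(G \right)} = -9 + \frac{1}{- \frac{11}{6}} = -9 - \frac{6}{11} = - \frac{105}{11}$)
$a{\left(q \right)} = 2 + 2 q$ ($a{\left(q \right)} = 2 + \left(q + q\right) = 2 + 2 q$)
$a{\left(n{\left(y,-2 \right)} \right)} + o{\left(g{\left(-3 \right)} \right)} 130 = \left(2 + 2 \cdot 4\right) + \left(-4\right) \left(- \frac{105}{11}\right) 130 = \left(2 + 8\right) + \frac{420}{11} \cdot 130 = 10 + \frac{54600}{11} = \frac{54710}{11}$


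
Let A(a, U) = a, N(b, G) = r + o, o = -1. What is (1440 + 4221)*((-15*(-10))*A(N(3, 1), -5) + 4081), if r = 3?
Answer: 24800841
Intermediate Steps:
N(b, G) = 2 (N(b, G) = 3 - 1 = 2)
(1440 + 4221)*((-15*(-10))*A(N(3, 1), -5) + 4081) = (1440 + 4221)*(-15*(-10)*2 + 4081) = 5661*(150*2 + 4081) = 5661*(300 + 4081) = 5661*4381 = 24800841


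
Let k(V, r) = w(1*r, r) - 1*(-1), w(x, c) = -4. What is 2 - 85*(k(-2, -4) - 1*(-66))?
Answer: -5353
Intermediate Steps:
k(V, r) = -3 (k(V, r) = -4 - 1*(-1) = -4 + 1 = -3)
2 - 85*(k(-2, -4) - 1*(-66)) = 2 - 85*(-3 - 1*(-66)) = 2 - 85*(-3 + 66) = 2 - 85*63 = 2 - 5355 = -5353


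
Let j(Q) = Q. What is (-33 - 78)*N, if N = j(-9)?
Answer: 999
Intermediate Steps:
N = -9
(-33 - 78)*N = (-33 - 78)*(-9) = -111*(-9) = 999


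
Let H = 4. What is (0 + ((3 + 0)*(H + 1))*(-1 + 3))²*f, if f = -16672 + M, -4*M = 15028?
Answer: -18386100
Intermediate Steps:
M = -3757 (M = -¼*15028 = -3757)
f = -20429 (f = -16672 - 3757 = -20429)
(0 + ((3 + 0)*(H + 1))*(-1 + 3))²*f = (0 + ((3 + 0)*(4 + 1))*(-1 + 3))²*(-20429) = (0 + (3*5)*2)²*(-20429) = (0 + 15*2)²*(-20429) = (0 + 30)²*(-20429) = 30²*(-20429) = 900*(-20429) = -18386100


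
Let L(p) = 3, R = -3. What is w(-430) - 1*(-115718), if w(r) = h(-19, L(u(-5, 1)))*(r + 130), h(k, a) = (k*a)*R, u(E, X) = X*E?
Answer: 64418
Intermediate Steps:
u(E, X) = E*X
h(k, a) = -3*a*k (h(k, a) = (k*a)*(-3) = (a*k)*(-3) = -3*a*k)
w(r) = 22230 + 171*r (w(r) = (-3*3*(-19))*(r + 130) = 171*(130 + r) = 22230 + 171*r)
w(-430) - 1*(-115718) = (22230 + 171*(-430)) - 1*(-115718) = (22230 - 73530) + 115718 = -51300 + 115718 = 64418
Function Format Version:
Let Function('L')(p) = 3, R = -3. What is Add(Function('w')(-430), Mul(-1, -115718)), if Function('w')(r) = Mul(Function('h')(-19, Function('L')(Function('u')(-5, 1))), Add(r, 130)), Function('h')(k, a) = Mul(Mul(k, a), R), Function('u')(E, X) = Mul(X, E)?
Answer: 64418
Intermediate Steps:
Function('u')(E, X) = Mul(E, X)
Function('h')(k, a) = Mul(-3, a, k) (Function('h')(k, a) = Mul(Mul(k, a), -3) = Mul(Mul(a, k), -3) = Mul(-3, a, k))
Function('w')(r) = Add(22230, Mul(171, r)) (Function('w')(r) = Mul(Mul(-3, 3, -19), Add(r, 130)) = Mul(171, Add(130, r)) = Add(22230, Mul(171, r)))
Add(Function('w')(-430), Mul(-1, -115718)) = Add(Add(22230, Mul(171, -430)), Mul(-1, -115718)) = Add(Add(22230, -73530), 115718) = Add(-51300, 115718) = 64418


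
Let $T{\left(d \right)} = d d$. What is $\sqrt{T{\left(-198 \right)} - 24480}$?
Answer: $6 \sqrt{409} \approx 121.34$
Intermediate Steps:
$T{\left(d \right)} = d^{2}$
$\sqrt{T{\left(-198 \right)} - 24480} = \sqrt{\left(-198\right)^{2} - 24480} = \sqrt{39204 - 24480} = \sqrt{14724} = 6 \sqrt{409}$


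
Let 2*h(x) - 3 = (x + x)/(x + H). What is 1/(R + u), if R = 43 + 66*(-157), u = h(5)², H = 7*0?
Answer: -4/41251 ≈ -9.6967e-5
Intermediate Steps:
H = 0
h(x) = 5/2 (h(x) = 3/2 + ((x + x)/(x + 0))/2 = 3/2 + ((2*x)/x)/2 = 3/2 + (½)*2 = 3/2 + 1 = 5/2)
u = 25/4 (u = (5/2)² = 25/4 ≈ 6.2500)
R = -10319 (R = 43 - 10362 = -10319)
1/(R + u) = 1/(-10319 + 25/4) = 1/(-41251/4) = -4/41251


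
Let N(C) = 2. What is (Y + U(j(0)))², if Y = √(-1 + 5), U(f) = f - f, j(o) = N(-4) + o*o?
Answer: 4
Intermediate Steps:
j(o) = 2 + o² (j(o) = 2 + o*o = 2 + o²)
U(f) = 0
Y = 2 (Y = √4 = 2)
(Y + U(j(0)))² = (2 + 0)² = 2² = 4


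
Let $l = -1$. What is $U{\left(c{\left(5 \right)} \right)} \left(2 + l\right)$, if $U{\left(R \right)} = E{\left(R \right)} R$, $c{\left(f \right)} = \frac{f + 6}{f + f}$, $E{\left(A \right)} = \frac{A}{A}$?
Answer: $\frac{11}{10} \approx 1.1$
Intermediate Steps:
$E{\left(A \right)} = 1$
$c{\left(f \right)} = \frac{6 + f}{2 f}$
$U{\left(R \right)} = R$ ($U{\left(R \right)} = 1 R = R$)
$U{\left(c{\left(5 \right)} \right)} \left(2 + l\right) = \frac{6 + 5}{2 \cdot 5} \left(2 - 1\right) = \frac{1}{2} \cdot \frac{1}{5} \cdot 11 \cdot 1 = \frac{11}{10} \cdot 1 = \frac{11}{10}$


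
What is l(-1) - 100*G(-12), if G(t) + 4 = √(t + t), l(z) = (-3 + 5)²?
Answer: 404 - 200*I*√6 ≈ 404.0 - 489.9*I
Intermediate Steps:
l(z) = 4 (l(z) = 2² = 4)
G(t) = -4 + √2*√t (G(t) = -4 + √(t + t) = -4 + √(2*t) = -4 + √2*√t)
l(-1) - 100*G(-12) = 4 - 100*(-4 + √2*√(-12)) = 4 - 100*(-4 + √2*(2*I*√3)) = 4 - 100*(-4 + 2*I*√6) = 4 + (400 - 200*I*√6) = 404 - 200*I*√6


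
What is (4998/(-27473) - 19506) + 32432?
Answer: 355111000/27473 ≈ 12926.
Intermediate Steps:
(4998/(-27473) - 19506) + 32432 = (4998*(-1/27473) - 19506) + 32432 = (-4998/27473 - 19506) + 32432 = -535893336/27473 + 32432 = 355111000/27473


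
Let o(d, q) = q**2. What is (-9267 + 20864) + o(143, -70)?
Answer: 16497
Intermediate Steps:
(-9267 + 20864) + o(143, -70) = (-9267 + 20864) + (-70)**2 = 11597 + 4900 = 16497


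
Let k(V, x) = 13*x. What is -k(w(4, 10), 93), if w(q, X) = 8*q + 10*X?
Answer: -1209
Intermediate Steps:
-k(w(4, 10), 93) = -13*93 = -1*1209 = -1209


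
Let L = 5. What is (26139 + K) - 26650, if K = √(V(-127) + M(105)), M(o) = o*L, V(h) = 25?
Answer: -511 + 5*√22 ≈ -487.55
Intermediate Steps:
M(o) = 5*o (M(o) = o*5 = 5*o)
K = 5*√22 (K = √(25 + 5*105) = √(25 + 525) = √550 = 5*√22 ≈ 23.452)
(26139 + K) - 26650 = (26139 + 5*√22) - 26650 = -511 + 5*√22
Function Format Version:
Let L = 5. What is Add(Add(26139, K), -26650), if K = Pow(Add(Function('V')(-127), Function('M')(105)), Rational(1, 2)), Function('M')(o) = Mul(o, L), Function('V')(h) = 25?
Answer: Add(-511, Mul(5, Pow(22, Rational(1, 2)))) ≈ -487.55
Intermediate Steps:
Function('M')(o) = Mul(5, o) (Function('M')(o) = Mul(o, 5) = Mul(5, o))
K = Mul(5, Pow(22, Rational(1, 2))) (K = Pow(Add(25, Mul(5, 105)), Rational(1, 2)) = Pow(Add(25, 525), Rational(1, 2)) = Pow(550, Rational(1, 2)) = Mul(5, Pow(22, Rational(1, 2))) ≈ 23.452)
Add(Add(26139, K), -26650) = Add(Add(26139, Mul(5, Pow(22, Rational(1, 2)))), -26650) = Add(-511, Mul(5, Pow(22, Rational(1, 2))))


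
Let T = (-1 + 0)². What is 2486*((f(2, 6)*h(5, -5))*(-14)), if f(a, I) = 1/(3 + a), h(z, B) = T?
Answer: -34804/5 ≈ -6960.8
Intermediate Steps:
T = 1 (T = (-1)² = 1)
h(z, B) = 1
2486*((f(2, 6)*h(5, -5))*(-14)) = 2486*((1/(3 + 2))*(-14)) = 2486*((1/5)*(-14)) = 2486*(((⅕)*1)*(-14)) = 2486*((⅕)*(-14)) = 2486*(-14/5) = -34804/5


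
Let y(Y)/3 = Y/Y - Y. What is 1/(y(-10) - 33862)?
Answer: -1/33829 ≈ -2.9560e-5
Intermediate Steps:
y(Y) = 3 - 3*Y (y(Y) = 3*(Y/Y - Y) = 3*(1 - Y) = 3 - 3*Y)
1/(y(-10) - 33862) = 1/((3 - 3*(-10)) - 33862) = 1/((3 + 30) - 33862) = 1/(33 - 33862) = 1/(-33829) = -1/33829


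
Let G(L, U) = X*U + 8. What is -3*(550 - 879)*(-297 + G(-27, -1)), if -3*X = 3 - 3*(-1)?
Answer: -283269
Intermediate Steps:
X = -2 (X = -(3 - 3*(-1))/3 = -(3 + 3)/3 = -⅓*6 = -2)
G(L, U) = 8 - 2*U (G(L, U) = -2*U + 8 = 8 - 2*U)
-3*(550 - 879)*(-297 + G(-27, -1)) = -3*(550 - 879)*(-297 + (8 - 2*(-1))) = -(-987)*(-297 + (8 + 2)) = -(-987)*(-297 + 10) = -(-987)*(-287) = -3*94423 = -283269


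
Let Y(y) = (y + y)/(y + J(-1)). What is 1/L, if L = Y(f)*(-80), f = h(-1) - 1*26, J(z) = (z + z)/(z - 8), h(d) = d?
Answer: -241/38880 ≈ -0.0061986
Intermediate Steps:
J(z) = 2*z/(-8 + z) (J(z) = (2*z)/(-8 + z) = 2*z/(-8 + z))
f = -27 (f = -1 - 1*26 = -1 - 26 = -27)
Y(y) = 2*y/(2/9 + y) (Y(y) = (y + y)/(y + 2*(-1)/(-8 - 1)) = (2*y)/(y + 2*(-1)/(-9)) = (2*y)/(y + 2*(-1)*(-1/9)) = (2*y)/(y + 2/9) = (2*y)/(2/9 + y) = 2*y/(2/9 + y))
L = -38880/241 (L = (18*(-27)/(2 + 9*(-27)))*(-80) = (18*(-27)/(2 - 243))*(-80) = (18*(-27)/(-241))*(-80) = (18*(-27)*(-1/241))*(-80) = (486/241)*(-80) = -38880/241 ≈ -161.33)
1/L = 1/(-38880/241) = -241/38880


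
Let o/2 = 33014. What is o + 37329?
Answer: 103357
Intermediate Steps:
o = 66028 (o = 2*33014 = 66028)
o + 37329 = 66028 + 37329 = 103357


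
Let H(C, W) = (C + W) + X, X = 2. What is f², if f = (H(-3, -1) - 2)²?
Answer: 256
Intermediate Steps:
H(C, W) = 2 + C + W (H(C, W) = (C + W) + 2 = 2 + C + W)
f = 16 (f = ((2 - 3 - 1) - 2)² = (-2 - 2)² = (-4)² = 16)
f² = 16² = 256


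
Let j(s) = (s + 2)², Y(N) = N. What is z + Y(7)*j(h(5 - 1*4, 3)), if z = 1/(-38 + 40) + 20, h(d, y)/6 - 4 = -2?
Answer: 2785/2 ≈ 1392.5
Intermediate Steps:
h(d, y) = 12 (h(d, y) = 24 + 6*(-2) = 24 - 12 = 12)
j(s) = (2 + s)²
z = 41/2 (z = 1/2 + 20 = ½ + 20 = 41/2 ≈ 20.500)
z + Y(7)*j(h(5 - 1*4, 3)) = 41/2 + 7*(2 + 12)² = 41/2 + 7*14² = 41/2 + 7*196 = 41/2 + 1372 = 2785/2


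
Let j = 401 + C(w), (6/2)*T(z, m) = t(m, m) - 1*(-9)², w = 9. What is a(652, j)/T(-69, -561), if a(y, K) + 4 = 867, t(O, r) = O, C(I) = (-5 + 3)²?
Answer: -863/214 ≈ -4.0327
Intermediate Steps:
C(I) = 4 (C(I) = (-2)² = 4)
T(z, m) = -27 + m/3 (T(z, m) = (m - 1*(-9)²)/3 = (m - 1*81)/3 = (m - 81)/3 = (-81 + m)/3 = -27 + m/3)
j = 405 (j = 401 + 4 = 405)
a(y, K) = 863 (a(y, K) = -4 + 867 = 863)
a(652, j)/T(-69, -561) = 863/(-27 + (⅓)*(-561)) = 863/(-27 - 187) = 863/(-214) = 863*(-1/214) = -863/214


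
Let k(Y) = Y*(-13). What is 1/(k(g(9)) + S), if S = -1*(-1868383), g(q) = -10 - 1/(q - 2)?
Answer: 7/13079604 ≈ 5.3518e-7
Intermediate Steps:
g(q) = -10 - 1/(-2 + q)
S = 1868383
k(Y) = -13*Y
1/(k(g(9)) + S) = 1/(-13*(19 - 10*9)/(-2 + 9) + 1868383) = 1/(-13*(19 - 90)/7 + 1868383) = 1/(-13*(-71)/7 + 1868383) = 1/(-13*(-71/7) + 1868383) = 1/(923/7 + 1868383) = 1/(13079604/7) = 7/13079604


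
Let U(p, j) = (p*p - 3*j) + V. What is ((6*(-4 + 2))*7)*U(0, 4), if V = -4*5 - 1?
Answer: 2772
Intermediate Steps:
V = -21 (V = -20 - 1 = -21)
U(p, j) = -21 + p² - 3*j (U(p, j) = (p*p - 3*j) - 21 = (p² - 3*j) - 21 = -21 + p² - 3*j)
((6*(-4 + 2))*7)*U(0, 4) = ((6*(-4 + 2))*7)*(-21 + 0² - 3*4) = ((6*(-2))*7)*(-21 + 0 - 12) = -12*7*(-33) = -84*(-33) = 2772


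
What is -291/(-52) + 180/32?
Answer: 1167/104 ≈ 11.221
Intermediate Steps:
-291/(-52) + 180/32 = -291*(-1/52) + 180*(1/32) = 291/52 + 45/8 = 1167/104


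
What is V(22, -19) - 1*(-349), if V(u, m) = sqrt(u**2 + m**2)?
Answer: 349 + 13*sqrt(5) ≈ 378.07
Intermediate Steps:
V(u, m) = sqrt(m**2 + u**2)
V(22, -19) - 1*(-349) = sqrt((-19)**2 + 22**2) - 1*(-349) = sqrt(361 + 484) + 349 = sqrt(845) + 349 = 13*sqrt(5) + 349 = 349 + 13*sqrt(5)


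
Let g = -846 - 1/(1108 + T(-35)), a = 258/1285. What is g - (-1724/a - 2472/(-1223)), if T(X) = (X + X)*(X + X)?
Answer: 7335110807353/947864136 ≈ 7738.6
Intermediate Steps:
a = 258/1285 (a = 258*(1/1285) = 258/1285 ≈ 0.20078)
T(X) = 4*X² (T(X) = (2*X)*(2*X) = 4*X²)
g = -5082769/6008 (g = -846 - 1/(1108 + 4*(-35)²) = -846 - 1/(1108 + 4*1225) = -846 - 1/(1108 + 4900) = -846 - 1/6008 = -5082769/6008 ≈ -846.00)
g - (-1724/a - 2472/(-1223)) = -5082769/6008 - (-1724/258/1285 - 2472/(-1223)) = -5082769/6008 - (-1724*1285/258 - 2472*(-1/1223)) = -5082769/6008 - (-1107670/129 + 2472/1223) = -5082769/6008 - 1*(-1354361522/157767) = -5082769/6008 + 1354361522/157767 = 7335110807353/947864136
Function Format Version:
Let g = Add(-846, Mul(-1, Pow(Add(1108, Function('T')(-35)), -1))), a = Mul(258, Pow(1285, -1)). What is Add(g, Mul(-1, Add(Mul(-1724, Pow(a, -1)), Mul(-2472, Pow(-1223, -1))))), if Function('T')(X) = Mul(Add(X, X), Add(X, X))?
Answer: Rational(7335110807353, 947864136) ≈ 7738.6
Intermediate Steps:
a = Rational(258, 1285) (a = Mul(258, Rational(1, 1285)) = Rational(258, 1285) ≈ 0.20078)
Function('T')(X) = Mul(4, Pow(X, 2)) (Function('T')(X) = Mul(Mul(2, X), Mul(2, X)) = Mul(4, Pow(X, 2)))
g = Rational(-5082769, 6008) (g = Add(-846, Mul(-1, Pow(Add(1108, Mul(4, Pow(-35, 2))), -1))) = Add(-846, Mul(-1, Pow(Add(1108, Mul(4, 1225)), -1))) = Add(-846, Mul(-1, Pow(Add(1108, 4900), -1))) = Add(-846, Mul(-1, Pow(6008, -1))) = Add(-846, Mul(-1, Rational(1, 6008))) = Add(-846, Rational(-1, 6008)) = Rational(-5082769, 6008) ≈ -846.00)
Add(g, Mul(-1, Add(Mul(-1724, Pow(a, -1)), Mul(-2472, Pow(-1223, -1))))) = Add(Rational(-5082769, 6008), Mul(-1, Add(Mul(-1724, Pow(Rational(258, 1285), -1)), Mul(-2472, Pow(-1223, -1))))) = Add(Rational(-5082769, 6008), Mul(-1, Add(Mul(-1724, Rational(1285, 258)), Mul(-2472, Rational(-1, 1223))))) = Add(Rational(-5082769, 6008), Mul(-1, Add(Rational(-1107670, 129), Rational(2472, 1223)))) = Add(Rational(-5082769, 6008), Mul(-1, Rational(-1354361522, 157767))) = Add(Rational(-5082769, 6008), Rational(1354361522, 157767)) = Rational(7335110807353, 947864136)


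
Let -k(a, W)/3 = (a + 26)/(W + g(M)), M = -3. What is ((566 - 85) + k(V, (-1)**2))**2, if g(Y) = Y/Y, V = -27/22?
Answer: 381381841/1936 ≈ 1.9699e+5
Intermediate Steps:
V = -27/22 (V = -27*1/22 = -27/22 ≈ -1.2273)
g(Y) = 1
k(a, W) = -3*(26 + a)/(1 + W) (k(a, W) = -3*(a + 26)/(W + 1) = -3*(26 + a)/(1 + W))
((566 - 85) + k(V, (-1)**2))**2 = ((566 - 85) + 3*(-26 - 1*(-27/22))/(1 + (-1)**2))**2 = (481 + 3*(-26 + 27/22)/(1 + 1))**2 = (481 + 3*(-545/22)/2)**2 = (481 + 3*(1/2)*(-545/22))**2 = (481 - 1635/44)**2 = (19529/44)**2 = 381381841/1936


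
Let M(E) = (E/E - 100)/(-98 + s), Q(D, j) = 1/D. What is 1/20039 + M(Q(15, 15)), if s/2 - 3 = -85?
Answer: 1984123/5250218 ≈ 0.37791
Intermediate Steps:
s = -164 (s = 6 + 2*(-85) = 6 - 170 = -164)
M(E) = 99/262 (M(E) = (E/E - 100)/(-98 - 164) = (1 - 100)/(-262) = -99*(-1/262) = 99/262)
1/20039 + M(Q(15, 15)) = 1/20039 + 99/262 = 1984123/5250218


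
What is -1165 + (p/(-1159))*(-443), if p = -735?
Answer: -1675840/1159 ≈ -1445.9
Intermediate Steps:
-1165 + (p/(-1159))*(-443) = -1165 - 735/(-1159)*(-443) = -1165 - 735*(-1/1159)*(-443) = -1165 + (735/1159)*(-443) = -1165 - 325605/1159 = -1675840/1159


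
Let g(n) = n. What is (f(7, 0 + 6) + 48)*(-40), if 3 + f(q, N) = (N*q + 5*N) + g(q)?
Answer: -4960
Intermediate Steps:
f(q, N) = -3 + q + 5*N + N*q (f(q, N) = -3 + ((N*q + 5*N) + q) = -3 + ((5*N + N*q) + q) = -3 + (q + 5*N + N*q) = -3 + q + 5*N + N*q)
(f(7, 0 + 6) + 48)*(-40) = ((-3 + 7 + 5*(0 + 6) + (0 + 6)*7) + 48)*(-40) = ((-3 + 7 + 5*6 + 6*7) + 48)*(-40) = ((-3 + 7 + 30 + 42) + 48)*(-40) = (76 + 48)*(-40) = 124*(-40) = -4960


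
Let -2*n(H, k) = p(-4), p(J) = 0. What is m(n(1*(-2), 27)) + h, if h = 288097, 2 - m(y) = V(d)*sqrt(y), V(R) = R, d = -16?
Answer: 288099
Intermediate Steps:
n(H, k) = 0 (n(H, k) = -1/2*0 = 0)
m(y) = 2 + 16*sqrt(y) (m(y) = 2 - (-16)*sqrt(y) = 2 + 16*sqrt(y))
m(n(1*(-2), 27)) + h = (2 + 16*sqrt(0)) + 288097 = (2 + 16*0) + 288097 = (2 + 0) + 288097 = 2 + 288097 = 288099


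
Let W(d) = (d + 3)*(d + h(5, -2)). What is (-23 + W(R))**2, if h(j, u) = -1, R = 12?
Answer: 20164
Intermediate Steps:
W(d) = (-1 + d)*(3 + d) (W(d) = (d + 3)*(d - 1) = (3 + d)*(-1 + d) = (-1 + d)*(3 + d))
(-23 + W(R))**2 = (-23 + (-3 + 12**2 + 2*12))**2 = (-23 + (-3 + 144 + 24))**2 = (-23 + 165)**2 = 142**2 = 20164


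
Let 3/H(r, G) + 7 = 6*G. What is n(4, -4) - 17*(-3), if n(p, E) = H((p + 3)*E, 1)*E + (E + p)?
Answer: 63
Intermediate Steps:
H(r, G) = 3/(-7 + 6*G)
n(p, E) = p - 2*E (n(p, E) = (3/(-7 + 6*1))*E + (E + p) = (3/(-7 + 6))*E + (E + p) = (3/(-1))*E + (E + p) = (3*(-1))*E + (E + p) = -3*E + (E + p) = p - 2*E)
n(4, -4) - 17*(-3) = (4 - 2*(-4)) - 17*(-3) = (4 + 8) + 51 = 12 + 51 = 63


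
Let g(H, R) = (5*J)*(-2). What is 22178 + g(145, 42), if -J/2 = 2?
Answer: 22218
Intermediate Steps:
J = -4 (J = -2*2 = -4)
g(H, R) = 40 (g(H, R) = (5*(-4))*(-2) = -20*(-2) = 40)
22178 + g(145, 42) = 22178 + 40 = 22218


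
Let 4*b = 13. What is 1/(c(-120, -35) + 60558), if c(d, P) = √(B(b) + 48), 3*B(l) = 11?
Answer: 181674/11001813937 - √465/11001813937 ≈ 1.6511e-5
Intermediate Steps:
b = 13/4 (b = (¼)*13 = 13/4 ≈ 3.2500)
B(l) = 11/3 (B(l) = (⅓)*11 = 11/3)
c(d, P) = √465/3 (c(d, P) = √(11/3 + 48) = √(155/3) = √465/3)
1/(c(-120, -35) + 60558) = 1/(√465/3 + 60558) = 1/(60558 + √465/3)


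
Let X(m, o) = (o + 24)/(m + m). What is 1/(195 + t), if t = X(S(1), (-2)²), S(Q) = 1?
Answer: 1/209 ≈ 0.0047847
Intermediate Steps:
X(m, o) = (24 + o)/(2*m) (X(m, o) = (24 + o)/((2*m)) = (24 + o)*(1/(2*m)) = (24 + o)/(2*m))
t = 14 (t = (½)*(24 + (-2)²)/1 = (½)*1*(24 + 4) = (½)*1*28 = 14)
1/(195 + t) = 1/(195 + 14) = 1/209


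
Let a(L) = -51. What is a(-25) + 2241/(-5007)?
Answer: -85866/1669 ≈ -51.448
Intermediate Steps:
a(-25) + 2241/(-5007) = -51 + 2241/(-5007) = -51 + 2241*(-1/5007) = -51 - 747/1669 = -85866/1669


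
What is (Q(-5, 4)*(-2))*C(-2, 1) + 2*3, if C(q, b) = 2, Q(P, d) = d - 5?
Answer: 10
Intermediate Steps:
Q(P, d) = -5 + d
(Q(-5, 4)*(-2))*C(-2, 1) + 2*3 = ((-5 + 4)*(-2))*2 + 2*3 = -1*(-2)*2 + 6 = 2*2 + 6 = 4 + 6 = 10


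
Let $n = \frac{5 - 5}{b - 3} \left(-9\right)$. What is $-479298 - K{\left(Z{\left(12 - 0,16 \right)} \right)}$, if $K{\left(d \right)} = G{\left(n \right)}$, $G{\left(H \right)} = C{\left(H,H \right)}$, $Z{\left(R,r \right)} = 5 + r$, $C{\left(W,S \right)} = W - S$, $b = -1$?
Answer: $-479298$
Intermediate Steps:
$n = 0$ ($n = \frac{5 - 5}{-1 - 3} \left(-9\right) = \frac{0}{-4} \left(-9\right) = 0 \left(- \frac{1}{4}\right) \left(-9\right) = 0 \left(-9\right) = 0$)
$G{\left(H \right)} = 0$ ($G{\left(H \right)} = H - H = 0$)
$K{\left(d \right)} = 0$
$-479298 - K{\left(Z{\left(12 - 0,16 \right)} \right)} = -479298 - 0 = -479298 + 0 = -479298$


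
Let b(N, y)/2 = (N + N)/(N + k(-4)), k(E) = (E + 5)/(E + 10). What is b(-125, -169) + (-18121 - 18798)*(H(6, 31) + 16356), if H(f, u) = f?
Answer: -452447436822/749 ≈ -6.0407e+8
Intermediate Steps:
k(E) = (5 + E)/(10 + E)
b(N, y) = 4*N/(1/6 + N) (b(N, y) = 2*((N + N)/(N + (5 - 4)/(10 - 4))) = 2*((2*N)/(N + 1/6)) = 2*((2*N)/(1/6 + N)) = 2*(2*N/(1/6 + N)) = 4*N/(1/6 + N))
b(-125, -169) + (-18121 - 18798)*(H(6, 31) + 16356) = 24*(-125)/(1 + 6*(-125)) + (-18121 - 18798)*(6 + 16356) = 24*(-125)/(1 - 750) - 36919*16362 = 24*(-125)/(-749) - 604068678 = 24*(-125)*(-1/749) - 604068678 = 3000/749 - 604068678 = -452447436822/749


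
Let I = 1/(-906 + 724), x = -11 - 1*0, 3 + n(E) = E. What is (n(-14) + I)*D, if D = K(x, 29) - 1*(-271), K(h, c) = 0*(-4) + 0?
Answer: -838745/182 ≈ -4608.5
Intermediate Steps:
n(E) = -3 + E
x = -11 (x = -11 + 0 = -11)
I = -1/182 (I = 1/(-182) = -1/182 ≈ -0.0054945)
K(h, c) = 0 (K(h, c) = 0 + 0 = 0)
D = 271 (D = 0 - 1*(-271) = 0 + 271 = 271)
(n(-14) + I)*D = ((-3 - 14) - 1/182)*271 = (-17 - 1/182)*271 = -3095/182*271 = -838745/182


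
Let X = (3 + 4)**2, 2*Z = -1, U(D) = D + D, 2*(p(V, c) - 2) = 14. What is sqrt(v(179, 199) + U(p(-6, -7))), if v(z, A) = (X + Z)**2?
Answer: sqrt(9481)/2 ≈ 48.685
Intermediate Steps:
p(V, c) = 9 (p(V, c) = 2 + (1/2)*14 = 2 + 7 = 9)
U(D) = 2*D
Z = -1/2 (Z = (1/2)*(-1) = -1/2 ≈ -0.50000)
X = 49 (X = 7**2 = 49)
v(z, A) = 9409/4 (v(z, A) = (49 - 1/2)**2 = (97/2)**2 = 9409/4)
sqrt(v(179, 199) + U(p(-6, -7))) = sqrt(9409/4 + 2*9) = sqrt(9409/4 + 18) = sqrt(9481/4) = sqrt(9481)/2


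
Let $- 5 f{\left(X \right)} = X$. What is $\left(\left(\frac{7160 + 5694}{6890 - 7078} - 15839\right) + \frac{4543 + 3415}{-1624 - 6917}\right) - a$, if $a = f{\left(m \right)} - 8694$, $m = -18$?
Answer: $- \frac{28974615817}{4014270} \approx -7217.9$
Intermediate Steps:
$f{\left(X \right)} = - \frac{X}{5}$
$a = - \frac{43452}{5}$ ($a = \left(- \frac{1}{5}\right) \left(-18\right) - 8694 = \frac{18}{5} - 8694 = - \frac{43452}{5} \approx -8690.4$)
$\left(\left(\frac{7160 + 5694}{6890 - 7078} - 15839\right) + \frac{4543 + 3415}{-1624 - 6917}\right) - a = \left(\left(\frac{7160 + 5694}{6890 - 7078} - 15839\right) + \frac{4543 + 3415}{-1624 - 6917}\right) - - \frac{43452}{5} = \left(\left(\frac{12854}{-188} - 15839\right) + \frac{7958}{-8541}\right) + \frac{43452}{5} = \left(\left(12854 \left(- \frac{1}{188}\right) - 15839\right) + 7958 \left(- \frac{1}{8541}\right)\right) + \frac{43452}{5} = \left(\left(- \frac{6427}{94} - 15839\right) - \frac{7958}{8541}\right) + \frac{43452}{5} = \left(- \frac{1495293}{94} - \frac{7958}{8541}\right) + \frac{43452}{5} = - \frac{12772045565}{802854} + \frac{43452}{5} = - \frac{28974615817}{4014270}$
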